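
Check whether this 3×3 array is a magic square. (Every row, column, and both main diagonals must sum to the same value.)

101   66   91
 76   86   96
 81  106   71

Yes

Row 1: 101 + 66 + 91 = 258.
Row 2: 76 + 86 + 96 = 258.
Row 3: 81 + 106 + 71 = 258.
Column 1: 101 + 76 + 81 = 258.
Column 2: 66 + 86 + 106 = 258.
Column 3: 91 + 96 + 71 = 258.
Main diagonal: 101 + 86 + 71 = 258.
Anti-diagonal: 91 + 86 + 81 = 258.
All lines sum to 258.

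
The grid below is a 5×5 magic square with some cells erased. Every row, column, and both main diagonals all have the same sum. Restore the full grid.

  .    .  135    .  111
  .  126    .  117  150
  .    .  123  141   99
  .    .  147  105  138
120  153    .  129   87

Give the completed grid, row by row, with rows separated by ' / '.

Column 5 is already complete: 111 + 150 + 99 + 138 + 87 = 585, so that is the magic constant.
From row 5, 585 − (120 + 153 + 129 + 87) gives (5,3) = 96.
From column 3, 585 − (135 + 123 + 147 + 96) gives (2,3) = 84.
Column 4 needs 585; the known cells sum to 492, so (1,4) = 93.
Main diagonal: 126 + 123 + 105 + 87 + ? = 585, so (1,1) = 144.
Anti-diagonal: 111 + 117 + 123 + 120 + ? = 585, so (4,2) = 114.
Row 1 must total 585; the given cells sum to 483, so (1,2) = 102.
Using row 2: 126 + 84 + 117 + 150 + ? → (2,1) = 585 − 477 = 108.
From row 4, 585 − (114 + 147 + 105 + 138) gives (4,1) = 81.
Using column 1: 144 + 108 + 81 + 120 + ? → (3,1) = 585 − 453 = 132.
The remaining cell in column 2 is (3,2) = 585 − 495 = 90.

144 102 135 93 111 / 108 126 84 117 150 / 132 90 123 141 99 / 81 114 147 105 138 / 120 153 96 129 87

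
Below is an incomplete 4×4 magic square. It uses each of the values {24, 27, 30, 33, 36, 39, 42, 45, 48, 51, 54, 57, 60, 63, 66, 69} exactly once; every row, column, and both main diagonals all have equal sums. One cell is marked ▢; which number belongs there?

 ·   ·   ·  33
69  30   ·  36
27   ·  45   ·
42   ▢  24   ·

The 16 entries sum to 744, so each line sums to 744/4 = 186.
Row 2 must total 186; the given cells sum to 135, so (2,3) = 51.
Using column 1: 69 + 27 + 42 + ? → (1,1) = 186 − 138 = 48.
Column 3: 51 + 45 + 24 + ? = 186, so (1,3) = 66.
Using main diagonal: 48 + 30 + 45 + ? → (4,4) = 186 − 123 = 63.
Anti-diagonal must total 186; the given cells sum to 126, so (3,2) = 60.
From row 1, 186 − (48 + 66 + 33) gives (1,2) = 39.
Using row 3: 27 + 60 + 45 + ? → (3,4) = 186 − 132 = 54.
Row 4 needs 186; the known cells sum to 129, so (4,2) = 57.

57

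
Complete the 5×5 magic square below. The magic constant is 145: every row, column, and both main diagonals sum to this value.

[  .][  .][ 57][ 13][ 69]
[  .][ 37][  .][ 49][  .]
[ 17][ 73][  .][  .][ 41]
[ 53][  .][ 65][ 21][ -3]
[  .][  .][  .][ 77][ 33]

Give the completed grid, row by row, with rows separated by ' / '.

25 -19 57 13 69 / 61 37 -7 49 5 / 17 73 29 -15 41 / 53 9 65 21 -3 / -11 45 1 77 33

The remaining cell in row 4 is (4,2) = 145 − 136 = 9.
Column 4: 13 + 49 + 21 + 77 + ? = 145, so (3,4) = -15.
Column 5 must total 145; the given cells sum to 140, so (2,5) = 5.
Row 3 needs 145; the known cells sum to 116, so (3,3) = 29.
Main diagonal must total 145; the given cells sum to 120, so (1,1) = 25.
Anti-diagonal must total 145; the given cells sum to 156, so (5,1) = -11.
Row 1 needs 145; the known cells sum to 164, so (1,2) = -19.
Column 1 must total 145; the given cells sum to 84, so (2,1) = 61.
From column 2, 145 − (-19 + 37 + 73 + 9) gives (5,2) = 45.
Row 2 needs 145; the known cells sum to 152, so (2,3) = -7.
Using row 5: -11 + 45 + 77 + 33 + ? → (5,3) = 145 − 144 = 1.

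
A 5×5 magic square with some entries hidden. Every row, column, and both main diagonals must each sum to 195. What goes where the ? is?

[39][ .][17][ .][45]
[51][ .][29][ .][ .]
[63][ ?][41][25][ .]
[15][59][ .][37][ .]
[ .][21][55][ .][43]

Column 1 must total 195; the given cells sum to 168, so (5,1) = 27.
Column 3 must total 195; the given cells sum to 142, so (4,3) = 53.
The remaining cell in main diagonal is (2,2) = 195 − 160 = 35.
The remaining cell in anti-diagonal is (2,4) = 195 − 172 = 23.
From row 2, 195 − (51 + 35 + 29 + 23) gives (2,5) = 57.
Row 4: 15 + 59 + 53 + 37 + ? = 195, so (4,5) = 31.
The remaining cell in row 5 is (5,4) = 195 − 146 = 49.
The remaining cell in column 4 is (1,4) = 195 − 134 = 61.
Column 5 needs 195; the known cells sum to 176, so (3,5) = 19.
Row 1 needs 195; the known cells sum to 162, so (1,2) = 33.
The remaining cell in row 3 is (3,2) = 195 − 148 = 47.

47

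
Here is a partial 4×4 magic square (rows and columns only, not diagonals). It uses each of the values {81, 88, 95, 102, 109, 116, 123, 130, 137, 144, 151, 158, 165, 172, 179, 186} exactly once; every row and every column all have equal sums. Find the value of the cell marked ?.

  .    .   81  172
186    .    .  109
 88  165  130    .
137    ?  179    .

The 16 entries sum to 2136, so each line sums to 2136/4 = 534.
Using row 3: 88 + 165 + 130 + ? → (3,4) = 534 − 383 = 151.
Column 1 must total 534; the given cells sum to 411, so (1,1) = 123.
Column 3 needs 534; the known cells sum to 390, so (2,3) = 144.
From column 4, 534 − (172 + 109 + 151) gives (4,4) = 102.
The remaining cell in row 1 is (1,2) = 534 − 376 = 158.
Using row 2: 186 + 144 + 109 + ? → (2,2) = 534 − 439 = 95.
Using row 4: 137 + 179 + 102 + ? → (4,2) = 534 − 418 = 116.

116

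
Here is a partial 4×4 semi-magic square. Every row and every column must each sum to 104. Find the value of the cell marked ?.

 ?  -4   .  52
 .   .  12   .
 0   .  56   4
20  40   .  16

48

Using row 3: 0 + 56 + 4 + ? → (3,2) = 104 − 60 = 44.
Using row 4: 20 + 40 + 16 + ? → (4,3) = 104 − 76 = 28.
Column 2 needs 104; the known cells sum to 80, so (2,2) = 24.
Using column 3: 12 + 56 + 28 + ? → (1,3) = 104 − 96 = 8.
Column 4 must total 104; the given cells sum to 72, so (2,4) = 32.
Row 1 needs 104; the known cells sum to 56, so (1,1) = 48.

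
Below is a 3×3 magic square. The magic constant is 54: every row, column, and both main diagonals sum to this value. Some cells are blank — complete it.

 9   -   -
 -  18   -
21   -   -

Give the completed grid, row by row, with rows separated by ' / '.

9 30 15 / 24 18 12 / 21 6 27

Column 1: 9 + 21 + ? = 54, so (2,1) = 24.
From main diagonal, 54 − (9 + 18) gives (3,3) = 27.
Anti-diagonal needs 54; the known cells sum to 39, so (1,3) = 15.
The remaining cell in row 1 is (1,2) = 54 − 24 = 30.
Row 2 must total 54; the given cells sum to 42, so (2,3) = 12.
The remaining cell in row 3 is (3,2) = 54 − 48 = 6.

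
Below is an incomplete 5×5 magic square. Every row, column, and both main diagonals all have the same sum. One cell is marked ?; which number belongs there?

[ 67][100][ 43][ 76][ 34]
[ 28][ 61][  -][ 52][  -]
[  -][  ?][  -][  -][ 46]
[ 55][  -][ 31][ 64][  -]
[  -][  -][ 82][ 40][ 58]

Row 1 is complete and sums to 320; that is the magic constant.
Column 4: 76 + 52 + 64 + 40 + ? = 320, so (3,4) = 88.
Main diagonal: 67 + 61 + 64 + 58 + ? = 320, so (3,3) = 70.
From column 3, 320 − (43 + 70 + 31 + 82) gives (2,3) = 94.
Row 2: 28 + 61 + 94 + 52 + ? = 320, so (2,5) = 85.
Column 5 must total 320; the given cells sum to 223, so (4,5) = 97.
Using row 4: 55 + 31 + 64 + 97 + ? → (4,2) = 320 − 247 = 73.
From anti-diagonal, 320 − (34 + 52 + 70 + 73) gives (5,1) = 91.
From row 5, 320 − (91 + 82 + 40 + 58) gives (5,2) = 49.
Using column 1: 67 + 28 + 55 + 91 + ? → (3,1) = 320 − 241 = 79.
Column 2 must total 320; the given cells sum to 283, so (3,2) = 37.

37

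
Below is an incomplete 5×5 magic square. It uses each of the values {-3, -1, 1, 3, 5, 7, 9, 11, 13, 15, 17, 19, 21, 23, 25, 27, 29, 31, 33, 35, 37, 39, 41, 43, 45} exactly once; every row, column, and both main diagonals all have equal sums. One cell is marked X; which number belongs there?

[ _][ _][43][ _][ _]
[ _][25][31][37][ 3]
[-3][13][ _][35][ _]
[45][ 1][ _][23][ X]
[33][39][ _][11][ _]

The 25 entries sum to 525, so each line sums to 525/5 = 105.
From row 2, 105 − (25 + 31 + 37 + 3) gives (2,1) = 9.
Column 1 needs 105; the known cells sum to 84, so (1,1) = 21.
Column 2 must total 105; the given cells sum to 78, so (1,2) = 27.
From column 4, 105 − (37 + 35 + 23 + 11) gives (1,4) = -1.
Using row 1: 21 + 27 + 43 + (-1) + ? → (1,5) = 105 − 90 = 15.
From anti-diagonal, 105 − (15 + 37 + 1 + 33) gives (3,3) = 19.
Row 3 needs 105; the known cells sum to 64, so (3,5) = 41.
Main diagonal needs 105; the known cells sum to 88, so (5,5) = 17.
Row 5 must total 105; the given cells sum to 100, so (5,3) = 5.
Column 3 needs 105; the known cells sum to 98, so (4,3) = 7.
Using column 5: 15 + 3 + 41 + 17 + ? → (4,5) = 105 − 76 = 29.

29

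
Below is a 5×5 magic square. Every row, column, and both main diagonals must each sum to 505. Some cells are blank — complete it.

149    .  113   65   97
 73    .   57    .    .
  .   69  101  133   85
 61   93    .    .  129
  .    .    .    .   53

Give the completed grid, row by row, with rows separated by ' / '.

The remaining cell in row 1 is (1,2) = 505 − 424 = 81.
From row 3, 505 − (69 + 101 + 133 + 85) gives (3,1) = 117.
Column 1: 149 + 73 + 117 + 61 + ? = 505, so (5,1) = 105.
Column 5 needs 505; the known cells sum to 364, so (2,5) = 141.
From anti-diagonal, 505 − (97 + 101 + 93 + 105) gives (2,4) = 109.
Using row 2: 73 + 57 + 109 + 141 + ? → (2,2) = 505 − 380 = 125.
Using column 2: 81 + 125 + 69 + 93 + ? → (5,2) = 505 − 368 = 137.
Using main diagonal: 149 + 125 + 101 + 53 + ? → (4,4) = 505 − 428 = 77.
Row 4: 61 + 93 + 77 + 129 + ? = 505, so (4,3) = 145.
The remaining cell in column 3 is (5,3) = 505 − 416 = 89.
Column 4 needs 505; the known cells sum to 384, so (5,4) = 121.

149 81 113 65 97 / 73 125 57 109 141 / 117 69 101 133 85 / 61 93 145 77 129 / 105 137 89 121 53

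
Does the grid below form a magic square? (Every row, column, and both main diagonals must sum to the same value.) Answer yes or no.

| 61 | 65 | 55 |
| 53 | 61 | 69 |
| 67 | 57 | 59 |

No — column 3 sums to 183 but column 1 sums to 181.

Row 1: 61 + 65 + 55 = 181.
Row 2: 53 + 61 + 69 = 183.
Row 3: 67 + 57 + 59 = 183.
Column 1: 61 + 53 + 67 = 181.
Column 2: 65 + 61 + 57 = 183.
Column 3: 55 + 69 + 59 = 183.
Main diagonal: 61 + 61 + 59 = 181.
Anti-diagonal: 55 + 61 + 67 = 183.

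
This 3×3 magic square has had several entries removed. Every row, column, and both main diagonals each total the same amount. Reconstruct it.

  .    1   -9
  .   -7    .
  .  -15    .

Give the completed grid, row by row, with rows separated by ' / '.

Column 2 is already complete: 1 + -7 + -15 = -21, so that is the magic constant.
The remaining cell in row 1 is (1,1) = -21 − (-8) = -13.
Main diagonal: -13 + (-7) + ? = -21, so (3,3) = -1.
Using anti-diagonal: -9 + (-7) + ? → (3,1) = -21 − (-16) = -5.
From column 1, -21 − (-13 + (-5)) gives (2,1) = -3.
From column 3, -21 − (-9 + (-1)) gives (2,3) = -11.

-13 1 -9 / -3 -7 -11 / -5 -15 -1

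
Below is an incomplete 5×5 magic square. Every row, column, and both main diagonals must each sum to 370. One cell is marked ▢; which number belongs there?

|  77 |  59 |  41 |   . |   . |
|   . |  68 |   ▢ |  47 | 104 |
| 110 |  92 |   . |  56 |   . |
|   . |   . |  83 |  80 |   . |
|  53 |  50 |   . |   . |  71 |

Column 2 needs 370; the known cells sum to 269, so (4,2) = 101.
Main diagonal needs 370; the known cells sum to 296, so (3,3) = 74.
From anti-diagonal, 370 − (47 + 74 + 101 + 53) gives (1,5) = 95.
Using row 1: 77 + 59 + 41 + 95 + ? → (1,4) = 370 − 272 = 98.
Row 3 needs 370; the known cells sum to 332, so (3,5) = 38.
The remaining cell in column 4 is (5,4) = 370 − 281 = 89.
The remaining cell in column 5 is (4,5) = 370 − 308 = 62.
Row 4 must total 370; the given cells sum to 326, so (4,1) = 44.
From row 5, 370 − (53 + 50 + 89 + 71) gives (5,3) = 107.
Column 1 needs 370; the known cells sum to 284, so (2,1) = 86.
Column 3 must total 370; the given cells sum to 305, so (2,3) = 65.

65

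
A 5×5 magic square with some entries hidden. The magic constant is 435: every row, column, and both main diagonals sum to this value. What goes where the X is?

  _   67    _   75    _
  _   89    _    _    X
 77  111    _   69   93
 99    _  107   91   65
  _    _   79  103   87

Using row 3: 77 + 111 + 69 + 93 + ? → (3,3) = 435 − 350 = 85.
Row 4 must total 435; the given cells sum to 362, so (4,2) = 73.
Column 2 needs 435; the known cells sum to 340, so (5,2) = 95.
From column 4, 435 − (75 + 69 + 91 + 103) gives (2,4) = 97.
Main diagonal must total 435; the given cells sum to 352, so (1,1) = 83.
The remaining cell in row 5 is (5,1) = 435 − 364 = 71.
From column 1, 435 − (83 + 77 + 99 + 71) gives (2,1) = 105.
Anti-diagonal must total 435; the given cells sum to 326, so (1,5) = 109.
Row 1: 83 + 67 + 75 + 109 + ? = 435, so (1,3) = 101.
Using column 3: 101 + 85 + 107 + 79 + ? → (2,3) = 435 − 372 = 63.
Column 5 must total 435; the given cells sum to 354, so (2,5) = 81.

81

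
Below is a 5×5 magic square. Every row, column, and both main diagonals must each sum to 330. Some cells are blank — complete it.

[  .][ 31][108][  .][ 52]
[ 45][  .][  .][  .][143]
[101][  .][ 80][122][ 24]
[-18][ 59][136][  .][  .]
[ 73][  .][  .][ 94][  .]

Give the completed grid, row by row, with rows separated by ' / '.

Using row 3: 101 + 80 + 122 + 24 + ? → (3,2) = 330 − 327 = 3.
The remaining cell in column 1 is (1,1) = 330 − 201 = 129.
From anti-diagonal, 330 − (52 + 80 + 59 + 73) gives (2,4) = 66.
The remaining cell in row 1 is (1,4) = 330 − 320 = 10.
Column 4 needs 330; the known cells sum to 292, so (4,4) = 38.
The remaining cell in row 4 is (4,5) = 330 − 215 = 115.
From column 5, 330 − (52 + 143 + 24 + 115) gives (5,5) = -4.
Using main diagonal: 129 + 80 + 38 + (-4) + ? → (2,2) = 330 − 243 = 87.
Row 2 must total 330; the given cells sum to 341, so (2,3) = -11.
Column 2 needs 330; the known cells sum to 180, so (5,2) = 150.
The remaining cell in column 3 is (5,3) = 330 − 313 = 17.

129 31 108 10 52 / 45 87 -11 66 143 / 101 3 80 122 24 / -18 59 136 38 115 / 73 150 17 94 -4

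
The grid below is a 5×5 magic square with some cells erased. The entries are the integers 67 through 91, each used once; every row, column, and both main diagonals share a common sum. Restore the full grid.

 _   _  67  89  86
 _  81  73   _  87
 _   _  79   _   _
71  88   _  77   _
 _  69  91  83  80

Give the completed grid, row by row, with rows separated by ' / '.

78 75 67 89 86 / 84 81 73 70 87 / 90 82 79 76 68 / 71 88 85 77 74 / 72 69 91 83 80

The entries are 67 through 91, which sum to 1975, so each line sums to 1975/5 = 395.
The remaining cell in row 5 is (5,1) = 395 − 323 = 72.
Using column 3: 67 + 73 + 79 + 91 + ? → (4,3) = 395 − 310 = 85.
Main diagonal: 81 + 79 + 77 + 80 + ? = 395, so (1,1) = 78.
From anti-diagonal, 395 − (86 + 79 + 88 + 72) gives (2,4) = 70.
The remaining cell in row 1 is (1,2) = 395 − 320 = 75.
Row 2: 81 + 73 + 70 + 87 + ? = 395, so (2,1) = 84.
Row 4 needs 395; the known cells sum to 321, so (4,5) = 74.
From column 1, 395 − (78 + 84 + 71 + 72) gives (3,1) = 90.
The remaining cell in column 2 is (3,2) = 395 − 313 = 82.
The remaining cell in column 4 is (3,4) = 395 − 319 = 76.
Column 5 must total 395; the given cells sum to 327, so (3,5) = 68.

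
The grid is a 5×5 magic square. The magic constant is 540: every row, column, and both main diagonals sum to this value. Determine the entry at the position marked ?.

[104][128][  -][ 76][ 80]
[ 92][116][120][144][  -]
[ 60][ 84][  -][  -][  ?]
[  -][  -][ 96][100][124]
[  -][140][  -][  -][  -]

The remaining cell in row 1 is (1,3) = 540 − 388 = 152.
From row 2, 540 − (92 + 116 + 120 + 144) gives (2,5) = 68.
Column 2 needs 540; the known cells sum to 468, so (4,2) = 72.
Row 4: 72 + 96 + 100 + 124 + ? = 540, so (4,1) = 148.
The remaining cell in column 1 is (5,1) = 540 − 404 = 136.
From anti-diagonal, 540 − (80 + 144 + 72 + 136) gives (3,3) = 108.
Using column 3: 152 + 120 + 108 + 96 + ? → (5,3) = 540 − 476 = 64.
From main diagonal, 540 − (104 + 116 + 108 + 100) gives (5,5) = 112.
Row 5 must total 540; the given cells sum to 452, so (5,4) = 88.
Using column 4: 76 + 144 + 100 + 88 + ? → (3,4) = 540 − 408 = 132.
The remaining cell in column 5 is (3,5) = 540 − 384 = 156.

156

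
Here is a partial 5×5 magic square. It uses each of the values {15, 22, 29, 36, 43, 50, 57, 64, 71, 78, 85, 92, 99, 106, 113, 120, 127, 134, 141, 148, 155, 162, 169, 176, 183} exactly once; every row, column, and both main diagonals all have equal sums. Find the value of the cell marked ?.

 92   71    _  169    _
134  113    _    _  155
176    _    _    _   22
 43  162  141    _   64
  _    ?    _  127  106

The 25 entries sum to 2475, so each line sums to 2475/5 = 495.
Row 4 must total 495; the given cells sum to 410, so (4,4) = 85.
Column 1 must total 495; the given cells sum to 445, so (5,1) = 50.
Using column 5: 155 + 22 + 64 + 106 + ? → (1,5) = 495 − 347 = 148.
Using main diagonal: 92 + 113 + 85 + 106 + ? → (3,3) = 495 − 396 = 99.
Anti-diagonal: 148 + 99 + 162 + 50 + ? = 495, so (2,4) = 36.
Row 1 must total 495; the given cells sum to 480, so (1,3) = 15.
From row 2, 495 − (134 + 113 + 36 + 155) gives (2,3) = 57.
Column 3 needs 495; the known cells sum to 312, so (5,3) = 183.
Column 4 must total 495; the given cells sum to 417, so (3,4) = 78.
Row 3 needs 495; the known cells sum to 375, so (3,2) = 120.
The remaining cell in row 5 is (5,2) = 495 − 466 = 29.

29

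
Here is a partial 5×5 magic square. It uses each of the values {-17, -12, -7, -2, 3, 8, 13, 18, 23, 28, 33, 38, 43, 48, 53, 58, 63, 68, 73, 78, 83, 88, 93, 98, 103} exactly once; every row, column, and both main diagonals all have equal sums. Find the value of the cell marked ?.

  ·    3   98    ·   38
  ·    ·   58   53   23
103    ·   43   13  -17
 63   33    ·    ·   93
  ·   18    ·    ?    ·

The 25 entries sum to 1075, so each line sums to 1075/5 = 215.
The remaining cell in row 3 is (3,2) = 215 − 142 = 73.
Column 2: 3 + 73 + 33 + 18 + ? = 215, so (2,2) = 88.
Column 5 needs 215; the known cells sum to 137, so (5,5) = 78.
The remaining cell in anti-diagonal is (5,1) = 215 − 167 = 48.
Row 2: 88 + 58 + 53 + 23 + ? = 215, so (2,1) = -7.
Column 1 must total 215; the given cells sum to 207, so (1,1) = 8.
Main diagonal needs 215; the known cells sum to 217, so (4,4) = -2.
Row 1 needs 215; the known cells sum to 147, so (1,4) = 68.
From row 4, 215 − (63 + 33 + (-2) + 93) gives (4,3) = 28.
Column 3 must total 215; the given cells sum to 227, so (5,3) = -12.
The remaining cell in column 4 is (5,4) = 215 − 132 = 83.

83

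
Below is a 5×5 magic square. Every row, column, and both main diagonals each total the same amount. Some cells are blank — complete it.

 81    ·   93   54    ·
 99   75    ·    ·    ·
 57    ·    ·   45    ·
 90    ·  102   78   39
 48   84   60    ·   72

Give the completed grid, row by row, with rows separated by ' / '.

81 42 93 54 105 / 99 75 51 87 63 / 57 108 69 45 96 / 90 66 102 78 39 / 48 84 60 111 72

Column 1 is already complete: 81 + 99 + 57 + 90 + 48 = 375, so that is the magic constant.
Row 4 needs 375; the known cells sum to 309, so (4,2) = 66.
The remaining cell in row 5 is (5,4) = 375 − 264 = 111.
The remaining cell in column 4 is (2,4) = 375 − 288 = 87.
Main diagonal must total 375; the given cells sum to 306, so (3,3) = 69.
Anti-diagonal needs 375; the known cells sum to 270, so (1,5) = 105.
Row 1: 81 + 93 + 54 + 105 + ? = 375, so (1,2) = 42.
From column 2, 375 − (42 + 75 + 66 + 84) gives (3,2) = 108.
The remaining cell in column 3 is (2,3) = 375 − 324 = 51.
Row 2 needs 375; the known cells sum to 312, so (2,5) = 63.
Using row 3: 57 + 108 + 69 + 45 + ? → (3,5) = 375 − 279 = 96.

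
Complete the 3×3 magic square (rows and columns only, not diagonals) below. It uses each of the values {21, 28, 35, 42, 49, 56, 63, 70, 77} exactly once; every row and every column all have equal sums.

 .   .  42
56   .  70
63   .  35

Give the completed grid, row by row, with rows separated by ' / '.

The 9 entries sum to 441, so each line sums to 441/3 = 147.
Row 2 needs 147; the known cells sum to 126, so (2,2) = 21.
Row 3: 63 + 35 + ? = 147, so (3,2) = 49.
Column 1: 56 + 63 + ? = 147, so (1,1) = 28.
The remaining cell in column 2 is (1,2) = 147 − 70 = 77.

28 77 42 / 56 21 70 / 63 49 35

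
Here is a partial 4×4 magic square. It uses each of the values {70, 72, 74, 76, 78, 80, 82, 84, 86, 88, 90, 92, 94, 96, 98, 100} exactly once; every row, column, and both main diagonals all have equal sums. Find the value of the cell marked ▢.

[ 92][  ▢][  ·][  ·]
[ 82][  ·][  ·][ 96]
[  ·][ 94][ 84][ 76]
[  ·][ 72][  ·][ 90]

100

The 16 entries sum to 1360, so each line sums to 1360/4 = 340.
From row 3, 340 − (94 + 84 + 76) gives (3,1) = 86.
Using column 1: 92 + 82 + 86 + ? → (4,1) = 340 − 260 = 80.
From column 4, 340 − (96 + 76 + 90) gives (1,4) = 78.
From main diagonal, 340 − (92 + 84 + 90) gives (2,2) = 74.
Using anti-diagonal: 78 + 94 + 80 + ? → (2,3) = 340 − 252 = 88.
The remaining cell in row 4 is (4,3) = 340 − 242 = 98.
From column 2, 340 − (74 + 94 + 72) gives (1,2) = 100.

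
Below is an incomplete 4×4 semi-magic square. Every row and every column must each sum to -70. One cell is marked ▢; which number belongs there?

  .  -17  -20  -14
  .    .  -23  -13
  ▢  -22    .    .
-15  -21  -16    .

-12

Using row 1: -17 + (-20) + (-14) + ? → (1,1) = -70 − (-51) = -19.
The remaining cell in row 4 is (4,4) = -70 − (-52) = -18.
Column 2 must total -70; the given cells sum to -60, so (2,2) = -10.
Column 3 must total -70; the given cells sum to -59, so (3,3) = -11.
Using column 4: -14 + (-13) + (-18) + ? → (3,4) = -70 − (-45) = -25.
The remaining cell in row 2 is (2,1) = -70 − (-46) = -24.
Using row 3: -22 + (-11) + (-25) + ? → (3,1) = -70 − (-58) = -12.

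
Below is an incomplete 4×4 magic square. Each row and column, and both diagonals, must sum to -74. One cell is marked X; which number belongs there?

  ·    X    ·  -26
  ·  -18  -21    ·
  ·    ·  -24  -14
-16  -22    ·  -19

-23

Row 4: -16 + (-22) + (-19) + ? = -74, so (4,3) = -17.
Using column 3: -21 + (-24) + (-17) + ? → (1,3) = -74 − (-62) = -12.
Column 4: -26 + (-14) + (-19) + ? = -74, so (2,4) = -15.
From main diagonal, -74 − (-18 + (-24) + (-19)) gives (1,1) = -13.
From anti-diagonal, -74 − (-26 + (-21) + (-16)) gives (3,2) = -11.
Row 1: -13 + (-12) + (-26) + ? = -74, so (1,2) = -23.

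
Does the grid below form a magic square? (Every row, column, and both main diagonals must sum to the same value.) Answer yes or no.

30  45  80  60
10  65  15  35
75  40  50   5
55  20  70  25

Row 1: 30 + 45 + 80 + 60 = 215.
Row 2: 10 + 65 + 15 + 35 = 125.
Row 3: 75 + 40 + 50 + 5 = 170.
Row 4: 55 + 20 + 70 + 25 = 170.
Column 1: 30 + 10 + 75 + 55 = 170.
Column 2: 45 + 65 + 40 + 20 = 170.
Column 3: 80 + 15 + 50 + 70 = 215.
Column 4: 60 + 35 + 5 + 25 = 125.
Main diagonal: 30 + 65 + 50 + 25 = 170.
Anti-diagonal: 60 + 15 + 40 + 55 = 170.

No — row 4 sums to 170 but row 2 sums to 125.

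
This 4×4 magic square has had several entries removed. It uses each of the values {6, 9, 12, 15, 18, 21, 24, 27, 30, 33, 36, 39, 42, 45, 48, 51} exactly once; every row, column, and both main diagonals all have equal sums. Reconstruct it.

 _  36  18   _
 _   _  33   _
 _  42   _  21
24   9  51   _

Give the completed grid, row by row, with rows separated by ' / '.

45 36 18 15 / 6 27 33 48 / 39 42 12 21 / 24 9 51 30

The 16 entries sum to 456, so each line sums to 456/4 = 114.
Row 4 needs 114; the known cells sum to 84, so (4,4) = 30.
Using column 2: 36 + 42 + 9 + ? → (2,2) = 114 − 87 = 27.
Column 3 must total 114; the given cells sum to 102, so (3,3) = 12.
Main diagonal must total 114; the given cells sum to 69, so (1,1) = 45.
Using anti-diagonal: 33 + 42 + 24 + ? → (1,4) = 114 − 99 = 15.
Row 3 needs 114; the known cells sum to 75, so (3,1) = 39.
Column 1 must total 114; the given cells sum to 108, so (2,1) = 6.
Column 4 must total 114; the given cells sum to 66, so (2,4) = 48.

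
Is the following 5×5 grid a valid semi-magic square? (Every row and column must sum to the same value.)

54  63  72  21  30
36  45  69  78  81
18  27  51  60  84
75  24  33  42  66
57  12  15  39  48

No — row 2 sums to 309 but column 2 sums to 171.

Row 1: 54 + 63 + 72 + 21 + 30 = 240.
Row 2: 36 + 45 + 69 + 78 + 81 = 309.
Row 3: 18 + 27 + 51 + 60 + 84 = 240.
Row 4: 75 + 24 + 33 + 42 + 66 = 240.
Row 5: 57 + 12 + 15 + 39 + 48 = 171.
Column 1: 54 + 36 + 18 + 75 + 57 = 240.
Column 2: 63 + 45 + 27 + 24 + 12 = 171.
Column 3: 72 + 69 + 51 + 33 + 15 = 240.
Column 4: 21 + 78 + 60 + 42 + 39 = 240.
Column 5: 30 + 81 + 84 + 66 + 48 = 309.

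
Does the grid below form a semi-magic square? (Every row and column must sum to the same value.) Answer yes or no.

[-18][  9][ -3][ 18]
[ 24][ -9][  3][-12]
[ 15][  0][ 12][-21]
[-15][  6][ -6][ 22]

No — column 2 sums to 6 but column 4 sums to 7.

Row 1: -18 + 9 + (-3) + 18 = 6.
Row 2: 24 + (-9) + 3 + (-12) = 6.
Row 3: 15 + 0 + 12 + (-21) = 6.
Row 4: -15 + 6 + (-6) + 22 = 7.
Column 1: -18 + 24 + 15 + (-15) = 6.
Column 2: 9 + (-9) + 0 + 6 = 6.
Column 3: -3 + 3 + 12 + (-6) = 6.
Column 4: 18 + (-12) + (-21) + 22 = 7.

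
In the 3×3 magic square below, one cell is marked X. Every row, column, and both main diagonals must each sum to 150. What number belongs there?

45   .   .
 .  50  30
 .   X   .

60

Using row 2: 50 + 30 + ? → (2,1) = 150 − 80 = 70.
Column 1 must total 150; the given cells sum to 115, so (3,1) = 35.
Main diagonal: 45 + 50 + ? = 150, so (3,3) = 55.
From anti-diagonal, 150 − (50 + 35) gives (1,3) = 65.
Row 1: 45 + 65 + ? = 150, so (1,2) = 40.
Using row 3: 35 + 55 + ? → (3,2) = 150 − 90 = 60.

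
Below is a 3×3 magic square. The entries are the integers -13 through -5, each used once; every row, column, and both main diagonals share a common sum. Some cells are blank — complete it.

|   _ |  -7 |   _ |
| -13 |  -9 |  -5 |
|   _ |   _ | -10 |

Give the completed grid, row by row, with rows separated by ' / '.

-8 -7 -12 / -13 -9 -5 / -6 -11 -10

The entries are -13 through -5, which sum to -81, so each line sums to -81/3 = -27.
Column 2 needs -27; the known cells sum to -16, so (3,2) = -11.
Column 3: -5 + (-10) + ? = -27, so (1,3) = -12.
Main diagonal: -9 + (-10) + ? = -27, so (1,1) = -8.
Anti-diagonal must total -27; the given cells sum to -21, so (3,1) = -6.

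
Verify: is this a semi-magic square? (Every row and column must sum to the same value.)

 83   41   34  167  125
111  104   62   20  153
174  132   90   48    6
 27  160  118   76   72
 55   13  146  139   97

Row 1: 83 + 41 + 34 + 167 + 125 = 450.
Row 2: 111 + 104 + 62 + 20 + 153 = 450.
Row 3: 174 + 132 + 90 + 48 + 6 = 450.
Row 4: 27 + 160 + 118 + 76 + 72 = 453.
Row 5: 55 + 13 + 146 + 139 + 97 = 450.
Column 1: 83 + 111 + 174 + 27 + 55 = 450.
Column 2: 41 + 104 + 132 + 160 + 13 = 450.
Column 3: 34 + 62 + 90 + 118 + 146 = 450.
Column 4: 167 + 20 + 48 + 76 + 139 = 450.
Column 5: 125 + 153 + 6 + 72 + 97 = 453.

No — row 4 sums to 453 but column 3 sums to 450.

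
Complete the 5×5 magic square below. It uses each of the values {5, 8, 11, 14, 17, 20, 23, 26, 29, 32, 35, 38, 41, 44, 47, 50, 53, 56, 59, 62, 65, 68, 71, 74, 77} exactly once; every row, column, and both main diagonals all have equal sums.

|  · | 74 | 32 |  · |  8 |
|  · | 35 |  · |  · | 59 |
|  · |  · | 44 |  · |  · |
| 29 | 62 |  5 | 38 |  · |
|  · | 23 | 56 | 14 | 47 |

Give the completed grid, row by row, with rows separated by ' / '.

41 74 32 50 8 / 17 35 68 26 59 / 53 11 44 77 20 / 29 62 5 38 71 / 65 23 56 14 47

The 25 entries sum to 1025, so each line sums to 1025/5 = 205.
From row 4, 205 − (29 + 62 + 5 + 38) gives (4,5) = 71.
Row 5 must total 205; the given cells sum to 140, so (5,1) = 65.
Using column 2: 74 + 35 + 62 + 23 + ? → (3,2) = 205 − 194 = 11.
The remaining cell in column 3 is (2,3) = 205 − 137 = 68.
Using column 5: 8 + 59 + 71 + 47 + ? → (3,5) = 205 − 185 = 20.
Using main diagonal: 35 + 44 + 38 + 47 + ? → (1,1) = 205 − 164 = 41.
Anti-diagonal: 8 + 44 + 62 + 65 + ? = 205, so (2,4) = 26.
From row 1, 205 − (41 + 74 + 32 + 8) gives (1,4) = 50.
The remaining cell in row 2 is (2,1) = 205 − 188 = 17.
Column 1: 41 + 17 + 29 + 65 + ? = 205, so (3,1) = 53.
From column 4, 205 − (50 + 26 + 38 + 14) gives (3,4) = 77.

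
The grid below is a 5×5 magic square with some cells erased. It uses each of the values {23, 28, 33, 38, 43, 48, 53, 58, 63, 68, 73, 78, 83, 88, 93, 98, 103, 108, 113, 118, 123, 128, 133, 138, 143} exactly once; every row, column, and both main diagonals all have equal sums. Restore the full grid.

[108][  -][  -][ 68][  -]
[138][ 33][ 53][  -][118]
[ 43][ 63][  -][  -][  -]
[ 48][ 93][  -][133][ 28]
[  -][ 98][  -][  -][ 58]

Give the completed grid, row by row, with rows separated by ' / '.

108 128 23 68 88 / 138 33 53 73 118 / 43 63 83 103 123 / 48 93 113 133 28 / 78 98 143 38 58

The 25 entries sum to 2075, so each line sums to 2075/5 = 415.
Using row 2: 138 + 33 + 53 + 118 + ? → (2,4) = 415 − 342 = 73.
Row 4 must total 415; the given cells sum to 302, so (4,3) = 113.
Using column 1: 108 + 138 + 43 + 48 + ? → (5,1) = 415 − 337 = 78.
Column 2: 33 + 63 + 93 + 98 + ? = 415, so (1,2) = 128.
Using main diagonal: 108 + 33 + 133 + 58 + ? → (3,3) = 415 − 332 = 83.
Anti-diagonal must total 415; the given cells sum to 327, so (1,5) = 88.
From row 1, 415 − (108 + 128 + 68 + 88) gives (1,3) = 23.
The remaining cell in column 3 is (5,3) = 415 − 272 = 143.
Using column 5: 88 + 118 + 28 + 58 + ? → (3,5) = 415 − 292 = 123.
Row 3 must total 415; the given cells sum to 312, so (3,4) = 103.
Using row 5: 78 + 98 + 143 + 58 + ? → (5,4) = 415 − 377 = 38.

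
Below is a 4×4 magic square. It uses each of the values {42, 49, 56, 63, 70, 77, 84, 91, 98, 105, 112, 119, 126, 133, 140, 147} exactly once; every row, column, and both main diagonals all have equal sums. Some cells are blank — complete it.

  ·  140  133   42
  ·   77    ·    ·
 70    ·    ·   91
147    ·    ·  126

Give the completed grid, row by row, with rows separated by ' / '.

63 140 133 42 / 98 77 84 119 / 70 105 112 91 / 147 56 49 126

The 16 entries sum to 1512, so each line sums to 1512/4 = 378.
Row 1: 140 + 133 + 42 + ? = 378, so (1,1) = 63.
Column 1: 63 + 70 + 147 + ? = 378, so (2,1) = 98.
The remaining cell in column 4 is (2,4) = 378 − 259 = 119.
Main diagonal must total 378; the given cells sum to 266, so (3,3) = 112.
Using row 2: 98 + 77 + 119 + ? → (2,3) = 378 − 294 = 84.
Row 3 needs 378; the known cells sum to 273, so (3,2) = 105.
Column 2 must total 378; the given cells sum to 322, so (4,2) = 56.
Column 3 must total 378; the given cells sum to 329, so (4,3) = 49.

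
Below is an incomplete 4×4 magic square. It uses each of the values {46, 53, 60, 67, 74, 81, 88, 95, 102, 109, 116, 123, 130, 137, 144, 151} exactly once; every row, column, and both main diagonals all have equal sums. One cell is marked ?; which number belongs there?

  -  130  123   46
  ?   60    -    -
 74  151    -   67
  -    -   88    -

The 16 entries sum to 1576, so each line sums to 1576/4 = 394.
From row 1, 394 − (130 + 123 + 46) gives (1,1) = 95.
Row 3 needs 394; the known cells sum to 292, so (3,3) = 102.
From column 2, 394 − (130 + 60 + 151) gives (4,2) = 53.
The remaining cell in column 3 is (2,3) = 394 − 313 = 81.
Main diagonal must total 394; the given cells sum to 257, so (4,4) = 137.
Anti-diagonal must total 394; the given cells sum to 278, so (4,1) = 116.
Column 1 needs 394; the known cells sum to 285, so (2,1) = 109.

109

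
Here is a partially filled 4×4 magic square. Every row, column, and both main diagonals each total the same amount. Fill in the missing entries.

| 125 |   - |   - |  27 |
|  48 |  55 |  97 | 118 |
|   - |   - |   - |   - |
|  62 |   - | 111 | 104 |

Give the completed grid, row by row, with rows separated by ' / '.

125 90 76 27 / 48 55 97 118 / 83 132 34 69 / 62 41 111 104

Row 2 is already complete: 48 + 55 + 97 + 118 = 318, so that is the magic constant.
Row 4 needs 318; the known cells sum to 277, so (4,2) = 41.
From column 1, 318 − (125 + 48 + 62) gives (3,1) = 83.
Column 4 needs 318; the known cells sum to 249, so (3,4) = 69.
The remaining cell in main diagonal is (3,3) = 318 − 284 = 34.
Anti-diagonal needs 318; the known cells sum to 186, so (3,2) = 132.
Column 2 must total 318; the given cells sum to 228, so (1,2) = 90.
Using column 3: 97 + 34 + 111 + ? → (1,3) = 318 − 242 = 76.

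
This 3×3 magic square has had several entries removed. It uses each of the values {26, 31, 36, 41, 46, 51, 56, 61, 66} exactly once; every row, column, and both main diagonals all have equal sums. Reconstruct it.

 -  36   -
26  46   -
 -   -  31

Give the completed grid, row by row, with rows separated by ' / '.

61 36 41 / 26 46 66 / 51 56 31

The 9 entries sum to 414, so each line sums to 414/3 = 138.
The remaining cell in row 2 is (2,3) = 138 − 72 = 66.
The remaining cell in column 2 is (3,2) = 138 − 82 = 56.
From column 3, 138 − (66 + 31) gives (1,3) = 41.
Main diagonal needs 138; the known cells sum to 77, so (1,1) = 61.
From anti-diagonal, 138 − (41 + 46) gives (3,1) = 51.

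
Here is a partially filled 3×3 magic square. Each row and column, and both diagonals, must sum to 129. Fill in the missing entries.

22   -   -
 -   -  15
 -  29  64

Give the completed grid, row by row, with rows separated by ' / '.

Using row 3: 29 + 64 + ? → (3,1) = 129 − 93 = 36.
Using column 1: 22 + 36 + ? → (2,1) = 129 − 58 = 71.
From column 3, 129 − (15 + 64) gives (1,3) = 50.
Main diagonal must total 129; the given cells sum to 86, so (2,2) = 43.
Using row 1: 22 + 50 + ? → (1,2) = 129 − 72 = 57.

22 57 50 / 71 43 15 / 36 29 64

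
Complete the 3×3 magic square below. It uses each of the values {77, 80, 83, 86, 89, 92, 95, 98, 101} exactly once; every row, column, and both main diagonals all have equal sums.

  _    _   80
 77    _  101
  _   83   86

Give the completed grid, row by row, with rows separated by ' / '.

The 9 entries sum to 801, so each line sums to 801/3 = 267.
Row 2 needs 267; the known cells sum to 178, so (2,2) = 89.
From row 3, 267 − (83 + 86) gives (3,1) = 98.
The remaining cell in column 1 is (1,1) = 267 − 175 = 92.
Column 2 must total 267; the given cells sum to 172, so (1,2) = 95.

92 95 80 / 77 89 101 / 98 83 86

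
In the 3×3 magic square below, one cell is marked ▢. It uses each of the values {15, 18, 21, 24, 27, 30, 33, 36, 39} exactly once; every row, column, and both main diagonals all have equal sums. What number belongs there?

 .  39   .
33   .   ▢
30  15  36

The 9 entries sum to 243, so each line sums to 243/3 = 81.
The remaining cell in column 1 is (1,1) = 81 − 63 = 18.
From column 2, 81 − (39 + 15) gives (2,2) = 27.
Anti-diagonal: 27 + 30 + ? = 81, so (1,3) = 24.
The remaining cell in row 2 is (2,3) = 81 − 60 = 21.

21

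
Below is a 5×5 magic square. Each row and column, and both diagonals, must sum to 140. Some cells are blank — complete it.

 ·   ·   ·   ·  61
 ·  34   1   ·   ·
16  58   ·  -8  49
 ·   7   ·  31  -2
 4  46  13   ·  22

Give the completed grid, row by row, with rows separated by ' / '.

Row 3 needs 140; the known cells sum to 115, so (3,3) = 25.
The remaining cell in row 5 is (5,4) = 140 − 85 = 55.
Using column 2: 34 + 58 + 7 + 46 + ? → (1,2) = 140 − 145 = -5.
Column 5: 61 + 49 + (-2) + 22 + ? = 140, so (2,5) = 10.
The remaining cell in main diagonal is (1,1) = 140 − 112 = 28.
The remaining cell in anti-diagonal is (2,4) = 140 − 97 = 43.
The remaining cell in row 2 is (2,1) = 140 − 88 = 52.
Using column 1: 28 + 52 + 16 + 4 + ? → (4,1) = 140 − 100 = 40.
Column 4 needs 140; the known cells sum to 121, so (1,4) = 19.
From row 1, 140 − (28 + (-5) + 19 + 61) gives (1,3) = 37.
Row 4 needs 140; the known cells sum to 76, so (4,3) = 64.

28 -5 37 19 61 / 52 34 1 43 10 / 16 58 25 -8 49 / 40 7 64 31 -2 / 4 46 13 55 22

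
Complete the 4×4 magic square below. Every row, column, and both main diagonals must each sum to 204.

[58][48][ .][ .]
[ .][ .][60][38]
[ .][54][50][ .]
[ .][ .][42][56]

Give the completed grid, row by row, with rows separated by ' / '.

Column 3 must total 204; the given cells sum to 152, so (1,3) = 52.
From main diagonal, 204 − (58 + 50 + 56) gives (2,2) = 40.
Row 1 must total 204; the given cells sum to 158, so (1,4) = 46.
Row 2 must total 204; the given cells sum to 138, so (2,1) = 66.
Using column 2: 48 + 40 + 54 + ? → (4,2) = 204 − 142 = 62.
Column 4 must total 204; the given cells sum to 140, so (3,4) = 64.
The remaining cell in anti-diagonal is (4,1) = 204 − 160 = 44.
From row 3, 204 − (54 + 50 + 64) gives (3,1) = 36.

58 48 52 46 / 66 40 60 38 / 36 54 50 64 / 44 62 42 56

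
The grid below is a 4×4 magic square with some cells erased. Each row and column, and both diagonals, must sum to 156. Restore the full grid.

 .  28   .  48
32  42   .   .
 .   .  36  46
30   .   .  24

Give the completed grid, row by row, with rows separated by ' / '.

From column 4, 156 − (48 + 46 + 24) gives (2,4) = 38.
From main diagonal, 156 − (42 + 36 + 24) gives (1,1) = 54.
From row 1, 156 − (54 + 28 + 48) gives (1,3) = 26.
The remaining cell in row 2 is (2,3) = 156 − 112 = 44.
Using column 1: 54 + 32 + 30 + ? → (3,1) = 156 − 116 = 40.
The remaining cell in column 3 is (4,3) = 156 − 106 = 50.
Using anti-diagonal: 48 + 44 + 30 + ? → (3,2) = 156 − 122 = 34.
Row 4 must total 156; the given cells sum to 104, so (4,2) = 52.

54 28 26 48 / 32 42 44 38 / 40 34 36 46 / 30 52 50 24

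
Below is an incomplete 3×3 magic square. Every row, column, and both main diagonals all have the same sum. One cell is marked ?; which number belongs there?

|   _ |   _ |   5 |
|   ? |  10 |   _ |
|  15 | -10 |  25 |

Row 3 is complete and sums to 30; that is the magic constant.
Column 2: 10 + (-10) + ? = 30, so (1,2) = 30.
Column 3: 5 + 25 + ? = 30, so (2,3) = 0.
From main diagonal, 30 − (10 + 25) gives (1,1) = -5.
Row 2: 10 + 0 + ? = 30, so (2,1) = 20.

20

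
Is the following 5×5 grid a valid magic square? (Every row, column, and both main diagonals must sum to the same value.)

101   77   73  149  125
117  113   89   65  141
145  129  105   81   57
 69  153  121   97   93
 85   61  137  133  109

Row 1: 101 + 77 + 73 + 149 + 125 = 525.
Row 2: 117 + 113 + 89 + 65 + 141 = 525.
Row 3: 145 + 129 + 105 + 81 + 57 = 517.
Row 4: 69 + 153 + 121 + 97 + 93 = 533.
Row 5: 85 + 61 + 137 + 133 + 109 = 525.
Column 1: 101 + 117 + 145 + 69 + 85 = 517.
Column 2: 77 + 113 + 129 + 153 + 61 = 533.
Column 3: 73 + 89 + 105 + 121 + 137 = 525.
Column 4: 149 + 65 + 81 + 97 + 133 = 525.
Column 5: 125 + 141 + 57 + 93 + 109 = 525.
Main diagonal: 101 + 113 + 105 + 97 + 109 = 525.
Anti-diagonal: 125 + 65 + 105 + 153 + 85 = 533.

No — row 4 sums to 533 but column 1 sums to 517.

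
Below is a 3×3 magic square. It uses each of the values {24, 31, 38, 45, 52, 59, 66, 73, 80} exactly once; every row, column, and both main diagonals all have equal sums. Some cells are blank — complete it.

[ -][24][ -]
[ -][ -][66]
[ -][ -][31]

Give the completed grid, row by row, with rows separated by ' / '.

73 24 59 / 38 52 66 / 45 80 31

The 9 entries sum to 468, so each line sums to 468/3 = 156.
Column 3 must total 156; the given cells sum to 97, so (1,3) = 59.
The remaining cell in row 1 is (1,1) = 156 − 83 = 73.
Main diagonal needs 156; the known cells sum to 104, so (2,2) = 52.
Anti-diagonal needs 156; the known cells sum to 111, so (3,1) = 45.
Row 2: 52 + 66 + ? = 156, so (2,1) = 38.
Row 3 needs 156; the known cells sum to 76, so (3,2) = 80.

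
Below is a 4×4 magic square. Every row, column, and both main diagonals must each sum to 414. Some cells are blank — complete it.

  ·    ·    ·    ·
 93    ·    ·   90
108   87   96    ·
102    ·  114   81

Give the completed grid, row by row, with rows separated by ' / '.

111 84 99 120 / 93 126 105 90 / 108 87 96 123 / 102 117 114 81

Row 3: 108 + 87 + 96 + ? = 414, so (3,4) = 123.
Row 4: 102 + 114 + 81 + ? = 414, so (4,2) = 117.
Column 1 must total 414; the given cells sum to 303, so (1,1) = 111.
The remaining cell in column 4 is (1,4) = 414 − 294 = 120.
Main diagonal must total 414; the given cells sum to 288, so (2,2) = 126.
Anti-diagonal needs 414; the known cells sum to 309, so (2,3) = 105.
Column 2: 126 + 87 + 117 + ? = 414, so (1,2) = 84.
Column 3: 105 + 96 + 114 + ? = 414, so (1,3) = 99.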